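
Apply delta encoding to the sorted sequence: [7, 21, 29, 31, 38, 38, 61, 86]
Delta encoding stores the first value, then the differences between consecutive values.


First value: 7
Deltas:
  21 - 7 = 14
  29 - 21 = 8
  31 - 29 = 2
  38 - 31 = 7
  38 - 38 = 0
  61 - 38 = 23
  86 - 61 = 25


Delta encoded: [7, 14, 8, 2, 7, 0, 23, 25]


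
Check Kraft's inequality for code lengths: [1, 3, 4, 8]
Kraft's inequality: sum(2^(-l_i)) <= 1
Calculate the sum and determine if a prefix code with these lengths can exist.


Sum = 2^(-1) + 2^(-3) + 2^(-4) + 2^(-8)
    = 0.5 + 0.125 + 0.0625 + 0.00390625
    = 177/256 = 0.69140625
Since 0.69140625 <= 1, Kraft's inequality IS satisfied.
A prefix code with these lengths CAN exist.

Kraft sum = 0.69140625. Satisfied.


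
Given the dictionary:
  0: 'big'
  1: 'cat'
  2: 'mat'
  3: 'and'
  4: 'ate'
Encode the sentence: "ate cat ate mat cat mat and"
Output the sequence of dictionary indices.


Look up each word in the dictionary:
  'ate' -> 4
  'cat' -> 1
  'ate' -> 4
  'mat' -> 2
  'cat' -> 1
  'mat' -> 2
  'and' -> 3

Encoded: [4, 1, 4, 2, 1, 2, 3]


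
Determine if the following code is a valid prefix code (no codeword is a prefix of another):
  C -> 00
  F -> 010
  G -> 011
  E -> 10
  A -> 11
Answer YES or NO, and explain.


Checking each pair (does one codeword prefix another?):
  C='00' vs F='010': no prefix
  C='00' vs G='011': no prefix
  C='00' vs E='10': no prefix
  C='00' vs A='11': no prefix
  F='010' vs C='00': no prefix
  F='010' vs G='011': no prefix
  F='010' vs E='10': no prefix
  F='010' vs A='11': no prefix
  G='011' vs C='00': no prefix
  G='011' vs F='010': no prefix
  G='011' vs E='10': no prefix
  G='011' vs A='11': no prefix
  E='10' vs C='00': no prefix
  E='10' vs F='010': no prefix
  E='10' vs G='011': no prefix
  E='10' vs A='11': no prefix
  A='11' vs C='00': no prefix
  A='11' vs F='010': no prefix
  A='11' vs G='011': no prefix
  A='11' vs E='10': no prefix
No violation found over all pairs.

YES -- this is a valid prefix code. No codeword is a prefix of any other codeword.


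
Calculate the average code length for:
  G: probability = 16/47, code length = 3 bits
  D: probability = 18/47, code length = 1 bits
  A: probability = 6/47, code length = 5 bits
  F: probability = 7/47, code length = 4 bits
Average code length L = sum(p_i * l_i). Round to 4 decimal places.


Weighted contributions p_i * l_i:
  G: (16/47) * 3 = 48/47
  D: (18/47) * 1 = 18/47
  A: (6/47) * 5 = 30/47
  F: (7/47) * 4 = 28/47
Sum = (48 + 18 + 30 + 28)/47 = 124/47

L = 124/47 = 2.6383 bits/symbol


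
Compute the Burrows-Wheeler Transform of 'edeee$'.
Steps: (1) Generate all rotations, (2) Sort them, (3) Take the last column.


Rotations (sorted):
  0: $edeee -> last char: e
  1: deee$e -> last char: e
  2: e$edee -> last char: e
  3: edeee$ -> last char: $
  4: ee$ede -> last char: e
  5: eee$ed -> last char: d


BWT = eee$ed


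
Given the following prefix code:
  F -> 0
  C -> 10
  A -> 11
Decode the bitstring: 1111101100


Decoding step by step:
Bits 11 -> A
Bits 11 -> A
Bits 10 -> C
Bits 11 -> A
Bits 0 -> F
Bits 0 -> F


Decoded message: AACAFF


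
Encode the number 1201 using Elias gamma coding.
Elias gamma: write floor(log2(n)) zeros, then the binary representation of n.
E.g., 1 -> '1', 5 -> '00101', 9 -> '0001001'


num_bits = floor(log2(1201)) + 1 = 11
leading_zeros = num_bits - 1 = 10
binary(1201) = 10010110001

Elias gamma(1201) = '0000000000' + '10010110001' = 000000000010010110001 (21 bits)


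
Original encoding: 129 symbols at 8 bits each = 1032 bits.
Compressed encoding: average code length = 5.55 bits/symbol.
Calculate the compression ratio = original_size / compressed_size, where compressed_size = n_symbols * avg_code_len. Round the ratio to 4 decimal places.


original_size = n_symbols * orig_bits = 129 * 8 = 1032 bits
compressed_size = n_symbols * avg_code_len = 129 * 5.55 = 715.95 bits
ratio = original_size / compressed_size = 1032 / 715.95 = 1.4414

Compression ratio = 1.4414


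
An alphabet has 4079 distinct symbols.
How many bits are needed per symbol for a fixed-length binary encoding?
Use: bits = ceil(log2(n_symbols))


log2(4079) = 11.994
Bracket: 2^11 = 2048 < 4079 <= 2^12 = 4096
So ceil(log2(4079)) = 12

bits = ceil(log2(4079)) = ceil(11.994) = 12 bits


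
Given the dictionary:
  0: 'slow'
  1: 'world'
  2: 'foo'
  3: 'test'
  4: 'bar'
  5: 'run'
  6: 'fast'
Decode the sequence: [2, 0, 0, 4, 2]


Look up each index in the dictionary:
  2 -> 'foo'
  0 -> 'slow'
  0 -> 'slow'
  4 -> 'bar'
  2 -> 'foo'

Decoded: "foo slow slow bar foo"


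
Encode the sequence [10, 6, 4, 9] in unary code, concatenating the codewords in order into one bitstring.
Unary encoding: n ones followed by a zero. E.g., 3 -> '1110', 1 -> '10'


Encode each number as n ones followed by a terminating 0:
  10 -> 11111111110 (11 bits)
  6 -> 1111110 (7 bits)
  4 -> 11110 (5 bits)
  9 -> 1111111110 (10 bits)
Total length = 11 + 7 + 5 + 10 = 33 bits.

Unary([10, 6, 4, 9]) = 111111111101111110111101111111110 (33 bits)


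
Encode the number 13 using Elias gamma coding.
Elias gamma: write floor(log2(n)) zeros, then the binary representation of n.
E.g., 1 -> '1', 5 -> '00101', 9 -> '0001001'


num_bits = floor(log2(13)) + 1 = 4
leading_zeros = num_bits - 1 = 3
binary(13) = 1101

Elias gamma(13) = '000' + '1101' = 0001101 (7 bits)


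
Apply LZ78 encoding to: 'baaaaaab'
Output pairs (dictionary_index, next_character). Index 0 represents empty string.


LZ78 encoding steps:
Dictionary: {0: ''}
Step 1: w='' (idx 0), next='b' -> output (0, 'b'), add 'b' as idx 1
Step 2: w='' (idx 0), next='a' -> output (0, 'a'), add 'a' as idx 2
Step 3: w='a' (idx 2), next='a' -> output (2, 'a'), add 'aa' as idx 3
Step 4: w='aa' (idx 3), next='a' -> output (3, 'a'), add 'aaa' as idx 4
Step 5: w='b' (idx 1), end of input -> output (1, '')


Encoded: [(0, 'b'), (0, 'a'), (2, 'a'), (3, 'a'), (1, '')]


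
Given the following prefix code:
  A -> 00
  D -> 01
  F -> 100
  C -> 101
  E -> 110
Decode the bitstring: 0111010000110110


Decoding step by step:
Bits 01 -> D
Bits 110 -> E
Bits 100 -> F
Bits 00 -> A
Bits 110 -> E
Bits 110 -> E


Decoded message: DEFAEE


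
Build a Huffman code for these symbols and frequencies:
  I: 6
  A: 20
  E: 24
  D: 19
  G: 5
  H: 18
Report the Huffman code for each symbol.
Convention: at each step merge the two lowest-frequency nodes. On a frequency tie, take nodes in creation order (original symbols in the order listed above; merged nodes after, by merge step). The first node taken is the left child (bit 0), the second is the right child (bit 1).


Huffman tree construction:
Step 1: Merge G(5) + I(6) = 11
Step 2: Merge (G+I)(11) + H(18) = 29
Step 3: Merge D(19) + A(20) = 39
Step 4: Merge E(24) + ((G+I)+H)(29) = 53
Step 5: Merge (D+A)(39) + (E+((G+I)+H))(53) = 92
Read each symbol's code off the tree from the root (left child = 0, right child = 1).

Codes:
  I: 1101 (length 4)
  A: 01 (length 2)
  E: 10 (length 2)
  D: 00 (length 2)
  G: 1100 (length 4)
  H: 111 (length 3)
Average code length: 224/92 = 2.4348 bits/symbol


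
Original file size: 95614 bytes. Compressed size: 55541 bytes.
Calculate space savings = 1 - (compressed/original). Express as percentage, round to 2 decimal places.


ratio = compressed/original = 55541/95614 = 0.580888
savings = 1 - ratio = 1 - 0.580888 = 0.419112
as a percentage: 0.419112 * 100 = 41.91%

Space savings = 1 - 55541/95614 = 41.91%


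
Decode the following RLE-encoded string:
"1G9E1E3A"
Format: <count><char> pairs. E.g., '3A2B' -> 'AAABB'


Expanding each <count><char> pair:
  1G -> 'G'
  9E -> 'EEEEEEEEE'
  1E -> 'E'
  3A -> 'AAA'

Decoded = GEEEEEEEEEEAAA


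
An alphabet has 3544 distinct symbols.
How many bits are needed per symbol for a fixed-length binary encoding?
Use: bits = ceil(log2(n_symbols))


log2(3544) = 11.7912
Bracket: 2^11 = 2048 < 3544 <= 2^12 = 4096
So ceil(log2(3544)) = 12

bits = ceil(log2(3544)) = ceil(11.7912) = 12 bits


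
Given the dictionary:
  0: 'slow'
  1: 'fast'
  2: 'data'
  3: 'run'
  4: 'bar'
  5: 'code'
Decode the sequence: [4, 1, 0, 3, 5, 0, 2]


Look up each index in the dictionary:
  4 -> 'bar'
  1 -> 'fast'
  0 -> 'slow'
  3 -> 'run'
  5 -> 'code'
  0 -> 'slow'
  2 -> 'data'

Decoded: "bar fast slow run code slow data"


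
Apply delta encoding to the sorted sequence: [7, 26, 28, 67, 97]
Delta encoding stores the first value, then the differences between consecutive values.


First value: 7
Deltas:
  26 - 7 = 19
  28 - 26 = 2
  67 - 28 = 39
  97 - 67 = 30


Delta encoded: [7, 19, 2, 39, 30]


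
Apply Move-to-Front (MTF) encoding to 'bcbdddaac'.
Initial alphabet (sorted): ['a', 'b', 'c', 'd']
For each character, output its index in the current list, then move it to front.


MTF encoding:
'b': index 1 in ['a', 'b', 'c', 'd'] -> ['b', 'a', 'c', 'd']
'c': index 2 in ['b', 'a', 'c', 'd'] -> ['c', 'b', 'a', 'd']
'b': index 1 in ['c', 'b', 'a', 'd'] -> ['b', 'c', 'a', 'd']
'd': index 3 in ['b', 'c', 'a', 'd'] -> ['d', 'b', 'c', 'a']
'd': index 0 in ['d', 'b', 'c', 'a'] -> ['d', 'b', 'c', 'a']
'd': index 0 in ['d', 'b', 'c', 'a'] -> ['d', 'b', 'c', 'a']
'a': index 3 in ['d', 'b', 'c', 'a'] -> ['a', 'd', 'b', 'c']
'a': index 0 in ['a', 'd', 'b', 'c'] -> ['a', 'd', 'b', 'c']
'c': index 3 in ['a', 'd', 'b', 'c'] -> ['c', 'a', 'd', 'b']


Output: [1, 2, 1, 3, 0, 0, 3, 0, 3]


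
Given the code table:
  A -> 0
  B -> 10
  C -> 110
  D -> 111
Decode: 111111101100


Decoding:
111 -> D
111 -> D
10 -> B
110 -> C
0 -> A


Result: DDBCA


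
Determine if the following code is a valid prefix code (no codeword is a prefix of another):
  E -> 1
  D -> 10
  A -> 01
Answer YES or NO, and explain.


Checking each pair (does one codeword prefix another?):
  E='1' vs D='10': prefix -- VIOLATION

NO -- this is NOT a valid prefix code. E (1) is a prefix of D (10).


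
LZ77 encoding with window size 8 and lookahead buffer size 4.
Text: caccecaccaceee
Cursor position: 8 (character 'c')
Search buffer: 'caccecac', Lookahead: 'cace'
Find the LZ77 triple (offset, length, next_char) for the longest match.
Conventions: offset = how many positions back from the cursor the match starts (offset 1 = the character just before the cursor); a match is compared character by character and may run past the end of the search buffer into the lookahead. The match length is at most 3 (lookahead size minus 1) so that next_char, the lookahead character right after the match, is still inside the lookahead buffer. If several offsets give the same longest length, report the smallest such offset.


Try each offset into the search buffer:
  offset=1 (pos 7, char 'c'): match length 1
  offset=2 (pos 6, char 'a'): match length 0
  offset=3 (pos 5, char 'c'): match length 3
  offset=4 (pos 4, char 'e'): match length 0
  offset=5 (pos 3, char 'c'): match length 1
  offset=6 (pos 2, char 'c'): match length 1
  offset=7 (pos 1, char 'a'): match length 0
  offset=8 (pos 0, char 'c'): match length 3
Longest match has length 3, found at offsets 3, 8; take the smallest, offset 3.
next_char = character at position 8 + 3 = 11 -> 'e'

Best match: offset=3, length=3 (matching 'cac' starting at position 5)
LZ77 triple: (3, 3, 'e')


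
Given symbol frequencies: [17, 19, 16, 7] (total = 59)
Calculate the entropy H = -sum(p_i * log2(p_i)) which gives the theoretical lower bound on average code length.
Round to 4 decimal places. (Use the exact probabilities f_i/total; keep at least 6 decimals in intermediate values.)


Per-symbol terms -p_i * log2(p_i) with p_i = f_i/59:
  p = 17/59 = 0.288136: log2(p) = -1.795180, -p*log2(p) = 0.517255
  p = 19/59 = 0.322034: log2(p) = -1.634716, -p*log2(p) = 0.526434
  p = 16/59 = 0.271186: log2(p) = -1.882643, -p*log2(p) = 0.510547
  p = 7/59 = 0.118644: log2(p) = -3.075288, -p*log2(p) = 0.364865
H = 0.517255 + 0.526434 + 0.510547 + 0.364865 = 1.919101

H = 1.9191 bits/symbol


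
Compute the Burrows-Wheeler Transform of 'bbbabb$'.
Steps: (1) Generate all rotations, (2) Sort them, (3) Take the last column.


Rotations (sorted):
  0: $bbbabb -> last char: b
  1: abb$bbb -> last char: b
  2: b$bbbab -> last char: b
  3: babb$bb -> last char: b
  4: bb$bbba -> last char: a
  5: bbabb$b -> last char: b
  6: bbbabb$ -> last char: $


BWT = bbbbab$


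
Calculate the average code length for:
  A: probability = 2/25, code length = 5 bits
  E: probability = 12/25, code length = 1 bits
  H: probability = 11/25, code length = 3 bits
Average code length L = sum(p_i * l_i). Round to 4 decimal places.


Weighted contributions p_i * l_i:
  A: (2/25) * 5 = 10/25
  E: (12/25) * 1 = 12/25
  H: (11/25) * 3 = 33/25
Sum = (10 + 12 + 33)/25 = 55/25

L = 55/25 = 2.2000 bits/symbol


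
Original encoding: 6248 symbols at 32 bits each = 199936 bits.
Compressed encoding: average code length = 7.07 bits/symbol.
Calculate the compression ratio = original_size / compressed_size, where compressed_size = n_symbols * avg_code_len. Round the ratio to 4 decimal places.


original_size = n_symbols * orig_bits = 6248 * 32 = 199936 bits
compressed_size = n_symbols * avg_code_len = 6248 * 7.07 = 44173.36 bits
ratio = original_size / compressed_size = 199936 / 44173.36 = 4.5262

Compression ratio = 4.5262


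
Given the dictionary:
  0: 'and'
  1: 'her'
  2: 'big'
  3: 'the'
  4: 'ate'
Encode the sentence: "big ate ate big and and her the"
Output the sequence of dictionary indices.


Look up each word in the dictionary:
  'big' -> 2
  'ate' -> 4
  'ate' -> 4
  'big' -> 2
  'and' -> 0
  'and' -> 0
  'her' -> 1
  'the' -> 3

Encoded: [2, 4, 4, 2, 0, 0, 1, 3]


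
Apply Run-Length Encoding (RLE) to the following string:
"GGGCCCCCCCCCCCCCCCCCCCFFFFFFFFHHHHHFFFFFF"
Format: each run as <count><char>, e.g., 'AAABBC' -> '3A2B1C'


Scanning runs left to right:
  i=0: run of 'G' x 3 -> '3G'
  i=3: run of 'C' x 19 -> '19C'
  i=22: run of 'F' x 8 -> '8F'
  i=30: run of 'H' x 5 -> '5H'
  i=35: run of 'F' x 6 -> '6F'

RLE = 3G19C8F5H6F


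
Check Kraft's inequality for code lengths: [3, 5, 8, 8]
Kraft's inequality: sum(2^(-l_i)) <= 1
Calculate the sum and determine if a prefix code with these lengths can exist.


Sum = 2^(-3) + 2^(-5) + 2^(-8) + 2^(-8)
    = 0.125 + 0.03125 + 0.00390625 + 0.00390625
    = 42/256 = 0.1640625
Since 0.1640625 <= 1, Kraft's inequality IS satisfied.
A prefix code with these lengths CAN exist.

Kraft sum = 0.1640625. Satisfied.


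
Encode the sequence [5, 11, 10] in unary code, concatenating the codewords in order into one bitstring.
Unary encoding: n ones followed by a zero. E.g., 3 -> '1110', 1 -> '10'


Encode each number as n ones followed by a terminating 0:
  5 -> 111110 (6 bits)
  11 -> 111111111110 (12 bits)
  10 -> 11111111110 (11 bits)
Total length = 6 + 12 + 11 = 29 bits.

Unary([5, 11, 10]) = 11111011111111111011111111110 (29 bits)


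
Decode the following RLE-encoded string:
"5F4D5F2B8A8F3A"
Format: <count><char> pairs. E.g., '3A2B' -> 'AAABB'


Expanding each <count><char> pair:
  5F -> 'FFFFF'
  4D -> 'DDDD'
  5F -> 'FFFFF'
  2B -> 'BB'
  8A -> 'AAAAAAAA'
  8F -> 'FFFFFFFF'
  3A -> 'AAA'

Decoded = FFFFFDDDDFFFFFBBAAAAAAAAFFFFFFFFAAA


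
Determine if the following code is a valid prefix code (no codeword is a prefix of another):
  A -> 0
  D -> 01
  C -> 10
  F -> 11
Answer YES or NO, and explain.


Checking each pair (does one codeword prefix another?):
  A='0' vs D='01': prefix -- VIOLATION

NO -- this is NOT a valid prefix code. A (0) is a prefix of D (01).


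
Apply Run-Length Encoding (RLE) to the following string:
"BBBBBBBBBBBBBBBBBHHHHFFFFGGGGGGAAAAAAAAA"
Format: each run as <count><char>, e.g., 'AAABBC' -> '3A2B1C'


Scanning runs left to right:
  i=0: run of 'B' x 17 -> '17B'
  i=17: run of 'H' x 4 -> '4H'
  i=21: run of 'F' x 4 -> '4F'
  i=25: run of 'G' x 6 -> '6G'
  i=31: run of 'A' x 9 -> '9A'

RLE = 17B4H4F6G9A


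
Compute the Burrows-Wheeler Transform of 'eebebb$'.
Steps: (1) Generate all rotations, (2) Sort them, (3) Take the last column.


Rotations (sorted):
  0: $eebebb -> last char: b
  1: b$eebeb -> last char: b
  2: bb$eebe -> last char: e
  3: bebb$ee -> last char: e
  4: ebb$eeb -> last char: b
  5: ebebb$e -> last char: e
  6: eebebb$ -> last char: $


BWT = bbeebe$


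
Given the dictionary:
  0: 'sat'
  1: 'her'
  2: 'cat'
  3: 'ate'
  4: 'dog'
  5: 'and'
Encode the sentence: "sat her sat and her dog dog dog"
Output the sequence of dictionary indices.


Look up each word in the dictionary:
  'sat' -> 0
  'her' -> 1
  'sat' -> 0
  'and' -> 5
  'her' -> 1
  'dog' -> 4
  'dog' -> 4
  'dog' -> 4

Encoded: [0, 1, 0, 5, 1, 4, 4, 4]


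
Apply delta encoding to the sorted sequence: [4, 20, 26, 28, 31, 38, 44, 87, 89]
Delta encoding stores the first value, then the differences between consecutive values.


First value: 4
Deltas:
  20 - 4 = 16
  26 - 20 = 6
  28 - 26 = 2
  31 - 28 = 3
  38 - 31 = 7
  44 - 38 = 6
  87 - 44 = 43
  89 - 87 = 2


Delta encoded: [4, 16, 6, 2, 3, 7, 6, 43, 2]


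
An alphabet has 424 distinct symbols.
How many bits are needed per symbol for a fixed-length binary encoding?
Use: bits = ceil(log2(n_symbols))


log2(424) = 8.7279
Bracket: 2^8 = 256 < 424 <= 2^9 = 512
So ceil(log2(424)) = 9

bits = ceil(log2(424)) = ceil(8.7279) = 9 bits


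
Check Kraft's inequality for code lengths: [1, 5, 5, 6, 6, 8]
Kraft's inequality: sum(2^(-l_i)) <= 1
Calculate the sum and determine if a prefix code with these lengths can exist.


Sum = 2^(-1) + 2^(-5) + 2^(-5) + 2^(-6) + 2^(-6) + 2^(-8)
    = 0.5 + 0.03125 + 0.03125 + 0.015625 + 0.015625 + 0.00390625
    = 153/256 = 0.59765625
Since 0.59765625 <= 1, Kraft's inequality IS satisfied.
A prefix code with these lengths CAN exist.

Kraft sum = 0.59765625. Satisfied.


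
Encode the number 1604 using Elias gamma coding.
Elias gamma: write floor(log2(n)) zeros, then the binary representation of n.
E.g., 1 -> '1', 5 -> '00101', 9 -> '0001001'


num_bits = floor(log2(1604)) + 1 = 11
leading_zeros = num_bits - 1 = 10
binary(1604) = 11001000100

Elias gamma(1604) = '0000000000' + '11001000100' = 000000000011001000100 (21 bits)


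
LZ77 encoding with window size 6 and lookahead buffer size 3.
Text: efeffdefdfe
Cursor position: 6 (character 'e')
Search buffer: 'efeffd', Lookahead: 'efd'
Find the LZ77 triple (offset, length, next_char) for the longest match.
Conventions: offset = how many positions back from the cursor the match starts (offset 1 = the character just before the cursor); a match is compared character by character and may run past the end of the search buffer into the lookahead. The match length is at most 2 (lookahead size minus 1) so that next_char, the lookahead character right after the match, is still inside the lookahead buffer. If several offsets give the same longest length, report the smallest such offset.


Try each offset into the search buffer:
  offset=1 (pos 5, char 'd'): match length 0
  offset=2 (pos 4, char 'f'): match length 0
  offset=3 (pos 3, char 'f'): match length 0
  offset=4 (pos 2, char 'e'): match length 2
  offset=5 (pos 1, char 'f'): match length 0
  offset=6 (pos 0, char 'e'): match length 2
Longest match has length 2, found at offsets 4, 6; take the smallest, offset 4.
next_char = character at position 6 + 2 = 8 -> 'd'

Best match: offset=4, length=2 (matching 'ef' starting at position 2)
LZ77 triple: (4, 2, 'd')


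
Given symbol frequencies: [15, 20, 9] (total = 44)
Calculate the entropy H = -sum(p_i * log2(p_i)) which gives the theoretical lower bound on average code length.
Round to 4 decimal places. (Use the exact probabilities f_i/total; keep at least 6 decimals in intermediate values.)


Per-symbol terms -p_i * log2(p_i) with p_i = f_i/44:
  p = 15/44 = 0.340909: log2(p) = -1.552541, -p*log2(p) = 0.529275
  p = 20/44 = 0.454545: log2(p) = -1.137504, -p*log2(p) = 0.517047
  p = 9/44 = 0.204545: log2(p) = -2.289507, -p*log2(p) = 0.468308
H = 0.529275 + 0.517047 + 0.468308 = 1.514630

H = 1.5146 bits/symbol


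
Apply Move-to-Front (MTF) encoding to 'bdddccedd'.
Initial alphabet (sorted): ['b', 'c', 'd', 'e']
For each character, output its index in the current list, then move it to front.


MTF encoding:
'b': index 0 in ['b', 'c', 'd', 'e'] -> ['b', 'c', 'd', 'e']
'd': index 2 in ['b', 'c', 'd', 'e'] -> ['d', 'b', 'c', 'e']
'd': index 0 in ['d', 'b', 'c', 'e'] -> ['d', 'b', 'c', 'e']
'd': index 0 in ['d', 'b', 'c', 'e'] -> ['d', 'b', 'c', 'e']
'c': index 2 in ['d', 'b', 'c', 'e'] -> ['c', 'd', 'b', 'e']
'c': index 0 in ['c', 'd', 'b', 'e'] -> ['c', 'd', 'b', 'e']
'e': index 3 in ['c', 'd', 'b', 'e'] -> ['e', 'c', 'd', 'b']
'd': index 2 in ['e', 'c', 'd', 'b'] -> ['d', 'e', 'c', 'b']
'd': index 0 in ['d', 'e', 'c', 'b'] -> ['d', 'e', 'c', 'b']


Output: [0, 2, 0, 0, 2, 0, 3, 2, 0]


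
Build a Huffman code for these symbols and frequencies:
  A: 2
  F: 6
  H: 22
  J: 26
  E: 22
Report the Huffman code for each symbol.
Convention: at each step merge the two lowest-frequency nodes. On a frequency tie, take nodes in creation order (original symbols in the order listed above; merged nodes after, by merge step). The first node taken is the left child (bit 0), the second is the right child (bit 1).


Huffman tree construction:
Step 1: Merge A(2) + F(6) = 8
Step 2: Merge (A+F)(8) + H(22) = 30
Step 3: Merge E(22) + J(26) = 48
Step 4: Merge ((A+F)+H)(30) + (E+J)(48) = 78
Read each symbol's code off the tree from the root (left child = 0, right child = 1).

Codes:
  A: 000 (length 3)
  F: 001 (length 3)
  H: 01 (length 2)
  J: 11 (length 2)
  E: 10 (length 2)
Average code length: 164/78 = 2.1026 bits/symbol


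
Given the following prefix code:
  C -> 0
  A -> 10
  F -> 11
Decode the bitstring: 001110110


Decoding step by step:
Bits 0 -> C
Bits 0 -> C
Bits 11 -> F
Bits 10 -> A
Bits 11 -> F
Bits 0 -> C


Decoded message: CCFAFC


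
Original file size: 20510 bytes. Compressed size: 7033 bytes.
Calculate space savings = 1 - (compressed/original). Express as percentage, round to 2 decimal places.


ratio = compressed/original = 7033/20510 = 0.342906
savings = 1 - ratio = 1 - 0.342906 = 0.657094
as a percentage: 0.657094 * 100 = 65.71%

Space savings = 1 - 7033/20510 = 65.71%


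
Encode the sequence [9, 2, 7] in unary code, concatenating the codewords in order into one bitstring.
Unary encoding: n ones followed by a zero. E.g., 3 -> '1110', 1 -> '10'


Encode each number as n ones followed by a terminating 0:
  9 -> 1111111110 (10 bits)
  2 -> 110 (3 bits)
  7 -> 11111110 (8 bits)
Total length = 10 + 3 + 8 = 21 bits.

Unary([9, 2, 7]) = 111111111011011111110 (21 bits)


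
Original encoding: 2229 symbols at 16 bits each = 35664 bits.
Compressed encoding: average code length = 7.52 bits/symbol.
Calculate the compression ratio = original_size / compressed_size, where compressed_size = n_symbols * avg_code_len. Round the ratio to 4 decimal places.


original_size = n_symbols * orig_bits = 2229 * 16 = 35664 bits
compressed_size = n_symbols * avg_code_len = 2229 * 7.52 = 16762.08 bits
ratio = original_size / compressed_size = 35664 / 16762.08 = 2.1277

Compression ratio = 2.1277


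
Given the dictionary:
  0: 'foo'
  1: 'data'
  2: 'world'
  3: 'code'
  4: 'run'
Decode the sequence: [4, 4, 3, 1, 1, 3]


Look up each index in the dictionary:
  4 -> 'run'
  4 -> 'run'
  3 -> 'code'
  1 -> 'data'
  1 -> 'data'
  3 -> 'code'

Decoded: "run run code data data code"


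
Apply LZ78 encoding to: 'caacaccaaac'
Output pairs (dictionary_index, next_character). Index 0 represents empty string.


LZ78 encoding steps:
Dictionary: {0: ''}
Step 1: w='' (idx 0), next='c' -> output (0, 'c'), add 'c' as idx 1
Step 2: w='' (idx 0), next='a' -> output (0, 'a'), add 'a' as idx 2
Step 3: w='a' (idx 2), next='c' -> output (2, 'c'), add 'ac' as idx 3
Step 4: w='ac' (idx 3), next='c' -> output (3, 'c'), add 'acc' as idx 4
Step 5: w='a' (idx 2), next='a' -> output (2, 'a'), add 'aa' as idx 5
Step 6: w='ac' (idx 3), end of input -> output (3, '')


Encoded: [(0, 'c'), (0, 'a'), (2, 'c'), (3, 'c'), (2, 'a'), (3, '')]


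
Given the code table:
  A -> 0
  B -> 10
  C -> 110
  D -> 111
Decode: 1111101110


Decoding:
111 -> D
110 -> C
111 -> D
0 -> A


Result: DCDA


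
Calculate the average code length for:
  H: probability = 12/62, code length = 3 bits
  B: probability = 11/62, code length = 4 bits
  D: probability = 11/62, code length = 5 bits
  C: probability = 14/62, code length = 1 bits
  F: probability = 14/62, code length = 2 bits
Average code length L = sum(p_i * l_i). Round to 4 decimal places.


Weighted contributions p_i * l_i:
  H: (12/62) * 3 = 36/62
  B: (11/62) * 4 = 44/62
  D: (11/62) * 5 = 55/62
  C: (14/62) * 1 = 14/62
  F: (14/62) * 2 = 28/62
Sum = (36 + 44 + 55 + 14 + 28)/62 = 177/62

L = 177/62 = 2.8548 bits/symbol


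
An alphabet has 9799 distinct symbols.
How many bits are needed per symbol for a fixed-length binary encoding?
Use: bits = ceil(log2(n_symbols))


log2(9799) = 13.2584
Bracket: 2^13 = 8192 < 9799 <= 2^14 = 16384
So ceil(log2(9799)) = 14

bits = ceil(log2(9799)) = ceil(13.2584) = 14 bits


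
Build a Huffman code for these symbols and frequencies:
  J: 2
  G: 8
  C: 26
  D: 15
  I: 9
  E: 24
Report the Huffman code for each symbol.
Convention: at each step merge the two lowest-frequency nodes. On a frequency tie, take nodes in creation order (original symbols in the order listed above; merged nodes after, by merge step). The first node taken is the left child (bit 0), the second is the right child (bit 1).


Huffman tree construction:
Step 1: Merge J(2) + G(8) = 10
Step 2: Merge I(9) + (J+G)(10) = 19
Step 3: Merge D(15) + (I+(J+G))(19) = 34
Step 4: Merge E(24) + C(26) = 50
Step 5: Merge (D+(I+(J+G)))(34) + (E+C)(50) = 84
Read each symbol's code off the tree from the root (left child = 0, right child = 1).

Codes:
  J: 0110 (length 4)
  G: 0111 (length 4)
  C: 11 (length 2)
  D: 00 (length 2)
  I: 010 (length 3)
  E: 10 (length 2)
Average code length: 197/84 = 2.3452 bits/symbol


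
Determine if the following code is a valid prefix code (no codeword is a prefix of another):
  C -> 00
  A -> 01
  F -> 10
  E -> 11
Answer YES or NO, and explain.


Checking each pair (does one codeword prefix another?):
  C='00' vs A='01': no prefix
  C='00' vs F='10': no prefix
  C='00' vs E='11': no prefix
  A='01' vs C='00': no prefix
  A='01' vs F='10': no prefix
  A='01' vs E='11': no prefix
  F='10' vs C='00': no prefix
  F='10' vs A='01': no prefix
  F='10' vs E='11': no prefix
  E='11' vs C='00': no prefix
  E='11' vs A='01': no prefix
  E='11' vs F='10': no prefix
No violation found over all pairs.

YES -- this is a valid prefix code. No codeword is a prefix of any other codeword.


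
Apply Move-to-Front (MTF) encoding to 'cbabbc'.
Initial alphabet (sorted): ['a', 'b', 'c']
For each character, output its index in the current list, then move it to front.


MTF encoding:
'c': index 2 in ['a', 'b', 'c'] -> ['c', 'a', 'b']
'b': index 2 in ['c', 'a', 'b'] -> ['b', 'c', 'a']
'a': index 2 in ['b', 'c', 'a'] -> ['a', 'b', 'c']
'b': index 1 in ['a', 'b', 'c'] -> ['b', 'a', 'c']
'b': index 0 in ['b', 'a', 'c'] -> ['b', 'a', 'c']
'c': index 2 in ['b', 'a', 'c'] -> ['c', 'b', 'a']


Output: [2, 2, 2, 1, 0, 2]


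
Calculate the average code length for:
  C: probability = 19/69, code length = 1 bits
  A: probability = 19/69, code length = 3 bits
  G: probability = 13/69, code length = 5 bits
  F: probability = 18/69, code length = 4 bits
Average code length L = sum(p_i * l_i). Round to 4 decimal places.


Weighted contributions p_i * l_i:
  C: (19/69) * 1 = 19/69
  A: (19/69) * 3 = 57/69
  G: (13/69) * 5 = 65/69
  F: (18/69) * 4 = 72/69
Sum = (19 + 57 + 65 + 72)/69 = 213/69

L = 213/69 = 3.0870 bits/symbol


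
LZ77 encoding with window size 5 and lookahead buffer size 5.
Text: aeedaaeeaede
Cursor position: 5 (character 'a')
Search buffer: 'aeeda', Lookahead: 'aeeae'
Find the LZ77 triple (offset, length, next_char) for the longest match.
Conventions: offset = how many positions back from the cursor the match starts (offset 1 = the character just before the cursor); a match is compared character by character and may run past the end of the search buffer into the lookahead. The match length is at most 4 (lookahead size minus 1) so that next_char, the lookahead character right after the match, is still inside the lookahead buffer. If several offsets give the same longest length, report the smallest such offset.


Try each offset into the search buffer:
  offset=1 (pos 4, char 'a'): match length 1
  offset=2 (pos 3, char 'd'): match length 0
  offset=3 (pos 2, char 'e'): match length 0
  offset=4 (pos 1, char 'e'): match length 0
  offset=5 (pos 0, char 'a'): match length 3
Longest match has length 3 at offset 5.
next_char = character at position 5 + 3 = 8 -> 'a'

Best match: offset=5, length=3 (matching 'aee' starting at position 0)
LZ77 triple: (5, 3, 'a')


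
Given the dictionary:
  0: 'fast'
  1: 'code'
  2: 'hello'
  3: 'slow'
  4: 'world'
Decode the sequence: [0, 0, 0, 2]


Look up each index in the dictionary:
  0 -> 'fast'
  0 -> 'fast'
  0 -> 'fast'
  2 -> 'hello'

Decoded: "fast fast fast hello"


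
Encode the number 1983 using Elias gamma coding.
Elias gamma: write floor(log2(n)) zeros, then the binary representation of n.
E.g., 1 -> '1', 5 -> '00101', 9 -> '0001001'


num_bits = floor(log2(1983)) + 1 = 11
leading_zeros = num_bits - 1 = 10
binary(1983) = 11110111111

Elias gamma(1983) = '0000000000' + '11110111111' = 000000000011110111111 (21 bits)


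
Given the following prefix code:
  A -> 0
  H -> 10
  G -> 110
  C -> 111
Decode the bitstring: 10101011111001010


Decoding step by step:
Bits 10 -> H
Bits 10 -> H
Bits 10 -> H
Bits 111 -> C
Bits 110 -> G
Bits 0 -> A
Bits 10 -> H
Bits 10 -> H


Decoded message: HHHCGAHH


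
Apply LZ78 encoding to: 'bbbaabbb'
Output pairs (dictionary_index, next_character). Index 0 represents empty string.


LZ78 encoding steps:
Dictionary: {0: ''}
Step 1: w='' (idx 0), next='b' -> output (0, 'b'), add 'b' as idx 1
Step 2: w='b' (idx 1), next='b' -> output (1, 'b'), add 'bb' as idx 2
Step 3: w='' (idx 0), next='a' -> output (0, 'a'), add 'a' as idx 3
Step 4: w='a' (idx 3), next='b' -> output (3, 'b'), add 'ab' as idx 4
Step 5: w='bb' (idx 2), end of input -> output (2, '')


Encoded: [(0, 'b'), (1, 'b'), (0, 'a'), (3, 'b'), (2, '')]


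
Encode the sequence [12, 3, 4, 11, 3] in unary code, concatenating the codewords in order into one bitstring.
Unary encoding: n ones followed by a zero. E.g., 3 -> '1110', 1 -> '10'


Encode each number as n ones followed by a terminating 0:
  12 -> 1111111111110 (13 bits)
  3 -> 1110 (4 bits)
  4 -> 11110 (5 bits)
  11 -> 111111111110 (12 bits)
  3 -> 1110 (4 bits)
Total length = 13 + 4 + 5 + 12 + 4 = 38 bits.

Unary([12, 3, 4, 11, 3]) = 11111111111101110111101111111111101110 (38 bits)


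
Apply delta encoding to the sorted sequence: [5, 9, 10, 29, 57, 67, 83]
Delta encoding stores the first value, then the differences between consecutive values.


First value: 5
Deltas:
  9 - 5 = 4
  10 - 9 = 1
  29 - 10 = 19
  57 - 29 = 28
  67 - 57 = 10
  83 - 67 = 16


Delta encoded: [5, 4, 1, 19, 28, 10, 16]


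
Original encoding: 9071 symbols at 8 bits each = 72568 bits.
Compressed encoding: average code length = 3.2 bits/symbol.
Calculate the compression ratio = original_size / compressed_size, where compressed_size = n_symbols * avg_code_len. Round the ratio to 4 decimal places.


original_size = n_symbols * orig_bits = 9071 * 8 = 72568 bits
compressed_size = n_symbols * avg_code_len = 9071 * 3.2 = 29027.2 bits
ratio = original_size / compressed_size = 72568 / 29027.2 = 2.5

Compression ratio = 2.5


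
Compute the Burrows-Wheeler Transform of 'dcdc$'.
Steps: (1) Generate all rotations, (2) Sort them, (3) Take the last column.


Rotations (sorted):
  0: $dcdc -> last char: c
  1: c$dcd -> last char: d
  2: cdc$d -> last char: d
  3: dc$dc -> last char: c
  4: dcdc$ -> last char: $


BWT = cddc$


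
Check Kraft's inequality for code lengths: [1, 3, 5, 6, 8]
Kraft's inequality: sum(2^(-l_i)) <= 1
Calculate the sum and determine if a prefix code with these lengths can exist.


Sum = 2^(-1) + 2^(-3) + 2^(-5) + 2^(-6) + 2^(-8)
    = 0.5 + 0.125 + 0.03125 + 0.015625 + 0.00390625
    = 173/256 = 0.67578125
Since 0.67578125 <= 1, Kraft's inequality IS satisfied.
A prefix code with these lengths CAN exist.

Kraft sum = 0.67578125. Satisfied.


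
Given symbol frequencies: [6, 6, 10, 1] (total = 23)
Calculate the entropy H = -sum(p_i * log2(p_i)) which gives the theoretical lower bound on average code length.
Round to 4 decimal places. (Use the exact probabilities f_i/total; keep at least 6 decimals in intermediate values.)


Per-symbol terms -p_i * log2(p_i) with p_i = f_i/23:
  p = 6/23 = 0.260870: log2(p) = -1.938599, -p*log2(p) = 0.505722
  p = 6/23 = 0.260870: log2(p) = -1.938599, -p*log2(p) = 0.505722
  p = 10/23 = 0.434783: log2(p) = -1.201634, -p*log2(p) = 0.522450
  p = 1/23 = 0.043478: log2(p) = -4.523562, -p*log2(p) = 0.196677
H = 0.505722 + 0.505722 + 0.522450 + 0.196677 = 1.730571

H = 1.7306 bits/symbol


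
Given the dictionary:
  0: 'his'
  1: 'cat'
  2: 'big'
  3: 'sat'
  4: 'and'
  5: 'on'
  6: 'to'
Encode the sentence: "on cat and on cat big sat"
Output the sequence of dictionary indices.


Look up each word in the dictionary:
  'on' -> 5
  'cat' -> 1
  'and' -> 4
  'on' -> 5
  'cat' -> 1
  'big' -> 2
  'sat' -> 3

Encoded: [5, 1, 4, 5, 1, 2, 3]


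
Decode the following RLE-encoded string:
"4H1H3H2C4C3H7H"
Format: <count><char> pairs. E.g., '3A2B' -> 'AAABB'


Expanding each <count><char> pair:
  4H -> 'HHHH'
  1H -> 'H'
  3H -> 'HHH'
  2C -> 'CC'
  4C -> 'CCCC'
  3H -> 'HHH'
  7H -> 'HHHHHHH'

Decoded = HHHHHHHHCCCCCCHHHHHHHHHH


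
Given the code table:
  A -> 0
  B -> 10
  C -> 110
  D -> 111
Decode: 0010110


Decoding:
0 -> A
0 -> A
10 -> B
110 -> C


Result: AABC


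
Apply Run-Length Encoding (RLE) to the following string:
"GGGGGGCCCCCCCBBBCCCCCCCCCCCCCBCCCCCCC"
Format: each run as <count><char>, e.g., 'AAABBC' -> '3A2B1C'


Scanning runs left to right:
  i=0: run of 'G' x 6 -> '6G'
  i=6: run of 'C' x 7 -> '7C'
  i=13: run of 'B' x 3 -> '3B'
  i=16: run of 'C' x 13 -> '13C'
  i=29: run of 'B' x 1 -> '1B'
  i=30: run of 'C' x 7 -> '7C'

RLE = 6G7C3B13C1B7C


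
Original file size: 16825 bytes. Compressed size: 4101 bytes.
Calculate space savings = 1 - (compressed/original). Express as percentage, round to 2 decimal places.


ratio = compressed/original = 4101/16825 = 0.243744
savings = 1 - ratio = 1 - 0.243744 = 0.756256
as a percentage: 0.756256 * 100 = 75.63%

Space savings = 1 - 4101/16825 = 75.63%


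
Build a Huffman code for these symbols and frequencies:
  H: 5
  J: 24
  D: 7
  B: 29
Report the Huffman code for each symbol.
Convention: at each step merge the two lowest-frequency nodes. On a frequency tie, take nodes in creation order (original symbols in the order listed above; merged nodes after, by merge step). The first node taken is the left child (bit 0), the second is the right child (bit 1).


Huffman tree construction:
Step 1: Merge H(5) + D(7) = 12
Step 2: Merge (H+D)(12) + J(24) = 36
Step 3: Merge B(29) + ((H+D)+J)(36) = 65
Read each symbol's code off the tree from the root (left child = 0, right child = 1).

Codes:
  H: 100 (length 3)
  J: 11 (length 2)
  D: 101 (length 3)
  B: 0 (length 1)
Average code length: 113/65 = 1.7385 bits/symbol


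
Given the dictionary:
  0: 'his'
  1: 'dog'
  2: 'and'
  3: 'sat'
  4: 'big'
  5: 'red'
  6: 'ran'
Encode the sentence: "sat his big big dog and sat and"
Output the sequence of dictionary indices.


Look up each word in the dictionary:
  'sat' -> 3
  'his' -> 0
  'big' -> 4
  'big' -> 4
  'dog' -> 1
  'and' -> 2
  'sat' -> 3
  'and' -> 2

Encoded: [3, 0, 4, 4, 1, 2, 3, 2]


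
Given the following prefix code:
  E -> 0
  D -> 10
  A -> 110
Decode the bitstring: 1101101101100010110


Decoding step by step:
Bits 110 -> A
Bits 110 -> A
Bits 110 -> A
Bits 110 -> A
Bits 0 -> E
Bits 0 -> E
Bits 10 -> D
Bits 110 -> A


Decoded message: AAAAEEDA


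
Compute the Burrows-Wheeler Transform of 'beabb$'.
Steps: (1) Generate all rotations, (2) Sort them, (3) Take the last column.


Rotations (sorted):
  0: $beabb -> last char: b
  1: abb$be -> last char: e
  2: b$beab -> last char: b
  3: bb$bea -> last char: a
  4: beabb$ -> last char: $
  5: eabb$b -> last char: b


BWT = beba$b


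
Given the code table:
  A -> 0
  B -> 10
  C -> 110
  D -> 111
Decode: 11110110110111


Decoding:
111 -> D
10 -> B
110 -> C
110 -> C
111 -> D


Result: DBCCD


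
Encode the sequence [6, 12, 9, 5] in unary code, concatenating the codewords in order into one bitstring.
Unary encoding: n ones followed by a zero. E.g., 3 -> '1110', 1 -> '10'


Encode each number as n ones followed by a terminating 0:
  6 -> 1111110 (7 bits)
  12 -> 1111111111110 (13 bits)
  9 -> 1111111110 (10 bits)
  5 -> 111110 (6 bits)
Total length = 7 + 13 + 10 + 6 = 36 bits.

Unary([6, 12, 9, 5]) = 111111011111111111101111111110111110 (36 bits)


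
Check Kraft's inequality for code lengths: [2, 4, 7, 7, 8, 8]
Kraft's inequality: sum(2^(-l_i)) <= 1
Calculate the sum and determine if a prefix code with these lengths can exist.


Sum = 2^(-2) + 2^(-4) + 2^(-7) + 2^(-7) + 2^(-8) + 2^(-8)
    = 0.25 + 0.0625 + 0.0078125 + 0.0078125 + 0.00390625 + 0.00390625
    = 86/256 = 0.3359375
Since 0.3359375 <= 1, Kraft's inequality IS satisfied.
A prefix code with these lengths CAN exist.

Kraft sum = 0.3359375. Satisfied.


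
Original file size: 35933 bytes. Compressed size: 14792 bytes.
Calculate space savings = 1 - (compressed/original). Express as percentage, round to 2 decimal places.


ratio = compressed/original = 14792/35933 = 0.411655
savings = 1 - ratio = 1 - 0.411655 = 0.588345
as a percentage: 0.588345 * 100 = 58.83%

Space savings = 1 - 14792/35933 = 58.83%


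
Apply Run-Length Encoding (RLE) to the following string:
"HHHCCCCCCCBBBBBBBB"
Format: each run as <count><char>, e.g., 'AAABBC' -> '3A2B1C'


Scanning runs left to right:
  i=0: run of 'H' x 3 -> '3H'
  i=3: run of 'C' x 7 -> '7C'
  i=10: run of 'B' x 8 -> '8B'

RLE = 3H7C8B


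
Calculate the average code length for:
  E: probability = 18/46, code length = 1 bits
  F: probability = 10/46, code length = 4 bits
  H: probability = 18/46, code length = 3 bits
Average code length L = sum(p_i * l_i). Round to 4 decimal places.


Weighted contributions p_i * l_i:
  E: (18/46) * 1 = 18/46
  F: (10/46) * 4 = 40/46
  H: (18/46) * 3 = 54/46
Sum = (18 + 40 + 54)/46 = 112/46

L = 112/46 = 2.4348 bits/symbol


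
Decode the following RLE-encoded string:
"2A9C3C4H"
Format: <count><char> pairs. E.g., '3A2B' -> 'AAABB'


Expanding each <count><char> pair:
  2A -> 'AA'
  9C -> 'CCCCCCCCC'
  3C -> 'CCC'
  4H -> 'HHHH'

Decoded = AACCCCCCCCCCCCHHHH


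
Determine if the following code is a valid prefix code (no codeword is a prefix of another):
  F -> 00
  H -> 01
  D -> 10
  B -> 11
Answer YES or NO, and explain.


Checking each pair (does one codeword prefix another?):
  F='00' vs H='01': no prefix
  F='00' vs D='10': no prefix
  F='00' vs B='11': no prefix
  H='01' vs F='00': no prefix
  H='01' vs D='10': no prefix
  H='01' vs B='11': no prefix
  D='10' vs F='00': no prefix
  D='10' vs H='01': no prefix
  D='10' vs B='11': no prefix
  B='11' vs F='00': no prefix
  B='11' vs H='01': no prefix
  B='11' vs D='10': no prefix
No violation found over all pairs.

YES -- this is a valid prefix code. No codeword is a prefix of any other codeword.


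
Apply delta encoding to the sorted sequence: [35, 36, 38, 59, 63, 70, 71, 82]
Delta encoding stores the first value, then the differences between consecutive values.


First value: 35
Deltas:
  36 - 35 = 1
  38 - 36 = 2
  59 - 38 = 21
  63 - 59 = 4
  70 - 63 = 7
  71 - 70 = 1
  82 - 71 = 11


Delta encoded: [35, 1, 2, 21, 4, 7, 1, 11]


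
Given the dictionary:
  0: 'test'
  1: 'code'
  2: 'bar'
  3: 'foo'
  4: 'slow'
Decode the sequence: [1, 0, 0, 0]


Look up each index in the dictionary:
  1 -> 'code'
  0 -> 'test'
  0 -> 'test'
  0 -> 'test'

Decoded: "code test test test"
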